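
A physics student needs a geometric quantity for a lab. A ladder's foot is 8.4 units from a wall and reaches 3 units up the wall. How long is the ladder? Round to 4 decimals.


Shape: right triangle
Legs a = 8.4 units, b = 3 units
Formula: c = sqrt(a^2 + b^2)
a^2 = 70.56, b^2 = 9
a^2 + b^2 = 79.56
c = sqrt(79.56)
c = 8.9196
8.9196 units


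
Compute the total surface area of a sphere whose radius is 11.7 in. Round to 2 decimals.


Shape: sphere
Radius r = 11.7 in
Formula: SA = 4 * pi * r^2
r^2 = 136.89
SA = 4 * pi * 136.89
SA = 547.56 * pi
SA = 1720.21
1720.21 in^2


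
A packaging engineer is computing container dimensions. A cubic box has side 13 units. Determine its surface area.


Shape: cube
Side s = 13 units
A cube has 6 square faces.
Formula: SA = 6 * s^2
s^2 = 169
SA = 6 * 169
SA = 1014
1014 units^2


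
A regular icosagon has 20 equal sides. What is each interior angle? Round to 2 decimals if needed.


Shape: regular icosagon (20 sides)
Formula: interior angle = (n - 2) * 180 / n
(n - 2) = 18
(n - 2) * 180 = 3240
angle = 3240 / 20
angle = 162
162 degrees


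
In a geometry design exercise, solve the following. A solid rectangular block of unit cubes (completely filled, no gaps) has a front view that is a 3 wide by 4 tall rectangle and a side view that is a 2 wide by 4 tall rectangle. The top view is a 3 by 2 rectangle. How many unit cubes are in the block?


Orthographic views of a solid rectangular block:
Front view 3 x 4 -> length = 3, height = 4
Side view 2 x 4 -> width = 2, height = 4 (consistent)
Top view 3 x 2 -> confirms length = 3, width = 2
The block is 3 x 2 x 4.
Total unit cubes = 3 * 2 * 4 = 24
24 unit cubes


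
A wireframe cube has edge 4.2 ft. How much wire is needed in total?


Shape: cube
Side s = 4.2 ft
A cube has 12 edges, all equal.
Formula: total edge length = 12 * s
Total = 12 * 4.2
Total = 50.4
50.4 ft


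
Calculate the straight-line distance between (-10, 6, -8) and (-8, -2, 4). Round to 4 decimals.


3D distance between two points
P1 = (-10, 6, -8), P2 = (-8, -2, 4)
Formula: d = sqrt((x2-x1)^2 + (y2-y1)^2 + (z2-z1)^2)
dx = -8 - -10 = 2
dy = -2 - 6 = -8
dz = 4 - -8 = 12
dx^2 + dy^2 + dz^2 = 4 + 64 + 144 = 212
d = sqrt(212)
d = 14.5602
14.5602 units


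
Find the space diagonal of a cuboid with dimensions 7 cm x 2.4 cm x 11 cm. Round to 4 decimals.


Shape: rectangular box (space diagonal)
l = 7 cm, w = 2.4 cm, h = 11 cm
Visualize: the diagonal of the base, then a right triangle with that diagonal and the height.
Formula: d = sqrt(l^2 + w^2 + h^2)
l^2 + w^2 + h^2 = 49 + 5.76 + 121 = 175.76
d = sqrt(175.76)
d = 13.2575
13.2575 cm


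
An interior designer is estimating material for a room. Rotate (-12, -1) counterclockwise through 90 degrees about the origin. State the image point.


Transformation: rotation about the origin
Original point: (-12, -1)
Rule for 90 deg counterclockwise: (x, y) -> (-y, x)
Apply: (-12, -1) -> (1, -12)
(1, -12)


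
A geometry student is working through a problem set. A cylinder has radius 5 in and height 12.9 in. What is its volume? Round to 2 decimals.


Shape: cylinder
Radius r = 5 in, Height h = 12.9 in
Formula: V = pi * r^2 * h
r^2 = 25
V = pi * 25 * 12.9
V = 322.5 * pi
V = 1013.16
1013.16 in^3


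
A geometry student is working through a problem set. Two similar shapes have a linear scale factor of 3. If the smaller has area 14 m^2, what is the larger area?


Linear scale factor k = 3
Original area = 14 m^2
Rule: under a linear scaling by k, areas scale by k^2.
k^2 = 3^2 = 9
New area = 14 * 9
New area = 126
126 m^2


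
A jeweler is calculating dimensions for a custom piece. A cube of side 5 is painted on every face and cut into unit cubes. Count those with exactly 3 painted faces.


Large cube: 5 x 5 x 5, cut into unit cubes.
Cubes with 3 painted faces are at the corners. A cube always has 8 corners.
Count = 8
8 unit cubes


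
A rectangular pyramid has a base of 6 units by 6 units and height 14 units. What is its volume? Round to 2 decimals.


Shape: rectangular pyramid
Base: 6 units x 6 units, Height h = 14 units
Formula: V = (1/3) * base_area * h
base_area = 6 * 6 = 36
base_area * h = 36 * 14 = 504
V = 504 / 3
V = 168
168 units^3


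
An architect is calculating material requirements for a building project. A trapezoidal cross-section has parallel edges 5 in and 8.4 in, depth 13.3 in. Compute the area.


Shape: trapezoid
Parallel sides a = 5 in, b = 8.4 in; Height h = 13.3 in
Formula: A = (a + b) * h / 2
a + b = 5 + 8.4 = 13.4
A = 13.4 * 13.3 / 2
A = 178.22 / 2
A = 89.11
89.11 in^2


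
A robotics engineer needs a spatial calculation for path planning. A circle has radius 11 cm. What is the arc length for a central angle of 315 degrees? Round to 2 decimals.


Shape: circular arc
Radius r = 11 cm, Angle = 315 degrees
Formula: L = (angle/360) * 2 * pi * r
2 * pi * r = 22 * pi
L = (315/360) * 22 * pi
L = 19.25 * pi
L = 60.48
60.48 cm


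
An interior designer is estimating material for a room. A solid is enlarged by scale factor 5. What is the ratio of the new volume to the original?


Linear scale factor k = 5
Rule: under a linear scaling by k, volumes scale by k^3.
k^3 = 5 * 5 * 5
k^3 = 25 * 5
k^3 = 125
Volume scales by a factor of 125.
125 (dimensionless)


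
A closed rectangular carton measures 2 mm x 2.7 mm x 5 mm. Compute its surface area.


Shape: rectangular prism
l = 2 mm, w = 2.7 mm, h = 5 mm
Formula: SA = 2(lw + lh + wh)
lw = 5.4, lh = 10, wh = 13.5
lw + lh + wh = 28.9
SA = 2 * 28.9
SA = 57.8
57.8 mm^2


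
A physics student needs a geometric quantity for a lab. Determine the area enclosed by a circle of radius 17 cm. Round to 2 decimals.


Shape: circle
Radius r = 17 cm
Formula: A = pi * r^2
r^2 = 17^2 = 289
A = pi * 289
A = 907.92
907.92 cm^2


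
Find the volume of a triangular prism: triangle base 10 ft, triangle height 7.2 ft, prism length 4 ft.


Shape: triangular prism
Triangle base = 10 ft, triangle height = 7.2 ft, prism length L = 4 ft
Formula: V = (1/2 * b * h_tri) * L
Cross-section area = 0.5 * 10 * 7.2 = 36
V = 36 * 4
V = 144
144 ft^3


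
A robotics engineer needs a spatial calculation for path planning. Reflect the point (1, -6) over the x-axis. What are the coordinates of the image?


Transformation: reflection
Original point: (1, -6)
Rule for reflection over the x-axis: (x, y) -> (x, -y)
Apply: (1, -6) -> (1, 6)
(1, 6)


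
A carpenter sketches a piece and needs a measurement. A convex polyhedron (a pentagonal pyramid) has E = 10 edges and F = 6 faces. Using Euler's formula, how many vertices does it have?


Polyhedron: pentagonal pyramid
Euler's formula for convex polyhedra: V - E + F = 2
Given: E = 10 edges and F = 6 faces
Solve for V:
V = 2 + E - F = 2 + 10 - 6 = 6
6 vertices


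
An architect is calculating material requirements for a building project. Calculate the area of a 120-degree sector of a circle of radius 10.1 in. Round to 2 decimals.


Shape: circular sector
Radius r = 10.1 in, Angle = 120 degrees
Formula: A = (angle/360) * pi * r^2
r^2 = 102.01
Fraction of circle = 120/360
A = (120/360) * pi * 102.01
A = 34.003333 * pi
A = 106.82
106.82 in^2


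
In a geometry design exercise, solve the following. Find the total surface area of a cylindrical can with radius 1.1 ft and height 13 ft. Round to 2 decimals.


Shape: closed cylinder
Radius r = 1.1 ft, Height h = 13 ft
Formula: SA = 2*pi*r^2 + 2*pi*r*h = 2*pi*r*(r + h)
r + h = 14.1
2 * r * (r + h) = 2 * 1.1 * 14.1 = 31.02
SA = 31.02 * pi
SA = 97.45
97.45 ft^2


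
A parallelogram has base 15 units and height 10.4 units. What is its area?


Shape: parallelogram
Base b = 15 units, Height h = 10.4 units
Formula: A = b * h
A = 15 * 10.4
A = 156
156 units^2


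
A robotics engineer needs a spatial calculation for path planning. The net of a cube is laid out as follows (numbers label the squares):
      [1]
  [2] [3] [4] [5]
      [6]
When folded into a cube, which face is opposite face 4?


Net: cross layout. Take square 3 as the base (bottom).
Fold the four squares in the horizontal row up around 3: 2 -> left, 4 -> right, 5 wraps to the top.
Fold 1 and 6 up from 3: 1 -> back, 6 -> front.
Opposite pairs are therefore: (1, 6), (2, 4), (3, 5).
Face 4 is opposite face 2.
face 2


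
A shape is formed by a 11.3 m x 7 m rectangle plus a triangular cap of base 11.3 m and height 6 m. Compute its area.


Composite shape: rectangle + triangle
Rectangle area = 11.3 * 7 = 79.1
Triangle area = 0.5 * 11.3 * 6 = 33.9
Total = 79.1 + 33.9
Total = 113
113 m^2


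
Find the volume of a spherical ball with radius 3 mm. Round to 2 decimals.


Shape: sphere
Radius r = 3 mm
Formula: V = (4/3) * pi * r^3
r^3 = 27
(4/3) * 27 = 36
V = 36 * pi
V = 113.1
113.1 mm^3


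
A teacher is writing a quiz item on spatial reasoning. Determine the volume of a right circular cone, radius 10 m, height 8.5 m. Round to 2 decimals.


Shape: cone
Radius r = 10 m, Height h = 8.5 m
Formula: V = (1/3) * pi * r^2 * h
r^2 = 100
pi * r^2 * h = pi * 100 * 8.5 = 850 * pi
V = 850 * pi / 3
V = 890.12
890.12 m^3


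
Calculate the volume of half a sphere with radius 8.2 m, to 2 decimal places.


Shape: hemisphere (half of a sphere)
Radius r = 8.2 m
Formula: V = (1/2) * (4/3) * pi * r^3 = (2/3) * pi * r^3
r^3 = 551.368
(2/3) * 551.368 = 367.578667
V = 367.578667 * pi
V = 1154.78
1154.78 m^3


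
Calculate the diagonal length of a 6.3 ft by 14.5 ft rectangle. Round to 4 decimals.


Shape: rectangle (diagonal via Pythagoras)
Sides: 6.3 ft and 14.5 ft
Formula: d = sqrt(l^2 + w^2)
l^2 = 39.69, w^2 = 210.25
l^2 + w^2 = 249.94
d = sqrt(249.94)
d = 15.8095
15.8095 ft


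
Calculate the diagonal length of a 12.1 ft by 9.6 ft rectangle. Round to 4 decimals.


Shape: rectangle (diagonal via Pythagoras)
Sides: 12.1 ft and 9.6 ft
Formula: d = sqrt(l^2 + w^2)
l^2 = 146.41, w^2 = 92.16
l^2 + w^2 = 238.57
d = sqrt(238.57)
d = 15.4457
15.4457 ft


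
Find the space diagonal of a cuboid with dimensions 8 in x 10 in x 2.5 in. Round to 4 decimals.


Shape: rectangular box (space diagonal)
l = 8 in, w = 10 in, h = 2.5 in
Visualize: the diagonal of the base, then a right triangle with that diagonal and the height.
Formula: d = sqrt(l^2 + w^2 + h^2)
l^2 + w^2 + h^2 = 64 + 100 + 6.25 = 170.25
d = sqrt(170.25)
d = 13.048
13.048 in


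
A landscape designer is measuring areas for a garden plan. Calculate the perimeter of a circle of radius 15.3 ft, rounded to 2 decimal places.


Shape: circle
Radius r = 15.3 ft
Formula: C = 2 * pi * r
C = 2 * pi * 15.3
C = 30.6 * pi
C = 96.13
96.13 ft


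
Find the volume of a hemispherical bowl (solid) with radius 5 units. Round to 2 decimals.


Shape: hemisphere (half of a sphere)
Radius r = 5 units
Formula: V = (1/2) * (4/3) * pi * r^3 = (2/3) * pi * r^3
r^3 = 125
(2/3) * 125 = 83.333333
V = 83.333333 * pi
V = 261.8
261.8 units^3


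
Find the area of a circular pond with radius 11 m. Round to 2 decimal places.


Shape: circle
Radius r = 11 m
Formula: A = pi * r^2
r^2 = 11^2 = 121
A = pi * 121
A = 380.13
380.13 m^2


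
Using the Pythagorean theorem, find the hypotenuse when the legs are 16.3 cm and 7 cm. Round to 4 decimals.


Shape: right triangle
Legs a = 16.3 cm, b = 7 cm
Formula: c = sqrt(a^2 + b^2)
a^2 = 265.69, b^2 = 49
a^2 + b^2 = 314.69
c = sqrt(314.69)
c = 17.7395
17.7395 cm


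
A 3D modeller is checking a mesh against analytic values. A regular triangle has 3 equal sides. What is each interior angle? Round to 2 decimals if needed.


Shape: regular triangle (3 sides)
Formula: interior angle = (n - 2) * 180 / n
(n - 2) = 1
(n - 2) * 180 = 180
angle = 180 / 3
angle = 60
60 degrees


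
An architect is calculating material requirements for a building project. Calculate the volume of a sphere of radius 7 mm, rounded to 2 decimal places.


Shape: sphere
Radius r = 7 mm
Formula: V = (4/3) * pi * r^3
r^3 = 343
(4/3) * 343 = 457.333333
V = 457.333333 * pi
V = 1436.76
1436.76 mm^3


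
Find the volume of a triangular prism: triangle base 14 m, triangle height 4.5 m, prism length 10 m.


Shape: triangular prism
Triangle base = 14 m, triangle height = 4.5 m, prism length L = 10 m
Formula: V = (1/2 * b * h_tri) * L
Cross-section area = 0.5 * 14 * 4.5 = 31.5
V = 31.5 * 10
V = 315
315 m^3


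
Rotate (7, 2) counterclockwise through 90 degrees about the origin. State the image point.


Transformation: rotation about the origin
Original point: (7, 2)
Rule for 90 deg counterclockwise: (x, y) -> (-y, x)
Apply: (7, 2) -> (-2, 7)
(-2, 7)


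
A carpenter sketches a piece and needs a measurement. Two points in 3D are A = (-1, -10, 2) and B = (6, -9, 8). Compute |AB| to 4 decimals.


3D distance between two points
P1 = (-1, -10, 2), P2 = (6, -9, 8)
Formula: d = sqrt((x2-x1)^2 + (y2-y1)^2 + (z2-z1)^2)
dx = 6 - -1 = 7
dy = -9 - -10 = 1
dz = 8 - 2 = 6
dx^2 + dy^2 + dz^2 = 49 + 1 + 36 = 86
d = sqrt(86)
d = 9.2736
9.2736 units


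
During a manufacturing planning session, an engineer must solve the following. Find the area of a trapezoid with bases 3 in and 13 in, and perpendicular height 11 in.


Shape: trapezoid
Parallel sides a = 3 in, b = 13 in; Height h = 11 in
Formula: A = (a + b) * h / 2
a + b = 3 + 13 = 16
A = 16 * 11 / 2
A = 176 / 2
A = 88
88 in^2


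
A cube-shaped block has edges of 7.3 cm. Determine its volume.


Shape: cube
Side s = 7.3 cm
Formula: V = s^3
V = 7.3 * 7.3 * 7.3
V = 53.29 * 7.3
V = 389.017
389.017 cm^3


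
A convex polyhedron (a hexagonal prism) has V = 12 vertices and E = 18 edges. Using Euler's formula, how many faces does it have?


Polyhedron: hexagonal prism
Euler's formula for convex polyhedra: V - E + F = 2
Given: V = 12 vertices and E = 18 edges
Solve for F:
F = 2 + E - V = 2 + 18 - 12 = 8
8 faces


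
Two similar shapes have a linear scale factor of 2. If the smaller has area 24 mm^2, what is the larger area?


Linear scale factor k = 2
Original area = 24 mm^2
Rule: under a linear scaling by k, areas scale by k^2.
k^2 = 2^2 = 4
New area = 24 * 4
New area = 96
96 mm^2


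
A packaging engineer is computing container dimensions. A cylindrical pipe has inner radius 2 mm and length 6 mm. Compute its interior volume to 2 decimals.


Shape: cylinder
Radius r = 2 mm, Height h = 6 mm
Formula: V = pi * r^2 * h
r^2 = 4
V = pi * 4 * 6
V = 24 * pi
V = 75.4
75.4 mm^3


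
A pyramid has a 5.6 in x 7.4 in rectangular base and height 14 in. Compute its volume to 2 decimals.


Shape: rectangular pyramid
Base: 5.6 in x 7.4 in, Height h = 14 in
Formula: V = (1/3) * base_area * h
base_area = 5.6 * 7.4 = 41.44
base_area * h = 41.44 * 14 = 580.16
V = 580.16 / 3
V = 193.39
193.39 in^3


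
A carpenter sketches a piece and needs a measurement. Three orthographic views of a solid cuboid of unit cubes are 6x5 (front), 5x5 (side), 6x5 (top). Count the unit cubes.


Orthographic views of a solid rectangular block:
Front view 6 x 5 -> length = 6, height = 5
Side view 5 x 5 -> width = 5, height = 5 (consistent)
Top view 6 x 5 -> confirms length = 6, width = 5
The block is 6 x 5 x 5.
Total unit cubes = 6 * 5 * 5 = 150
150 unit cubes


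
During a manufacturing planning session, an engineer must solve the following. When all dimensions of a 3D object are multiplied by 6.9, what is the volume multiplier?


Linear scale factor k = 6.9
Rule: under a linear scaling by k, volumes scale by k^3.
k^3 = 6.9 * 6.9 * 6.9
k^3 = 47.61 * 6.9
k^3 = 328.509
Volume scales by a factor of 328.509.
328.509 (dimensionless)


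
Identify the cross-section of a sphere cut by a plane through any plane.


Solid: sphere
Cutting plane: through any plane
Visualize the intersection of the plane with the solid's surface.
The boundary of the cut region is a circle.
circle


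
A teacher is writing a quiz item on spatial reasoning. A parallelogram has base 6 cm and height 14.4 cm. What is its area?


Shape: parallelogram
Base b = 6 cm, Height h = 14.4 cm
Formula: A = b * h
A = 6 * 14.4
A = 86.4
86.4 cm^2


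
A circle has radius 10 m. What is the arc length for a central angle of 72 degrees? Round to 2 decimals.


Shape: circular arc
Radius r = 10 m, Angle = 72 degrees
Formula: L = (angle/360) * 2 * pi * r
2 * pi * r = 20 * pi
L = (72/360) * 20 * pi
L = 4 * pi
L = 12.57
12.57 m


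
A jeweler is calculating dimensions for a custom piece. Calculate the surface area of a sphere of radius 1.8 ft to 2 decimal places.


Shape: sphere
Radius r = 1.8 ft
Formula: SA = 4 * pi * r^2
r^2 = 3.24
SA = 4 * pi * 3.24
SA = 12.96 * pi
SA = 40.72
40.72 ft^2


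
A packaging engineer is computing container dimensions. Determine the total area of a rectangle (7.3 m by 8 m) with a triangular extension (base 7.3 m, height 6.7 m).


Composite shape: rectangle + triangle
Rectangle area = 7.3 * 8 = 58.4
Triangle area = 0.5 * 7.3 * 6.7 = 24.455
Total = 58.4 + 24.455
Total = 82.855
82.855 m^2


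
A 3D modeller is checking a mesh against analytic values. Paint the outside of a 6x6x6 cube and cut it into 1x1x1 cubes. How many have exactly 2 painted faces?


Large cube: 6 x 6 x 6, cut into unit cubes.
n = 6, so n - 2 = 4
Cubes with 2 painted faces lie along the edges, excluding corners.
A cube has 12 edges; each contributes (n - 2) = 4 such cubes.
Count = 12 * 4 = 48
48 unit cubes


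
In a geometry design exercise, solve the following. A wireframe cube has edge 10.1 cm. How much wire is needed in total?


Shape: cube
Side s = 10.1 cm
A cube has 12 edges, all equal.
Formula: total edge length = 12 * s
Total = 12 * 10.1
Total = 121.2
121.2 cm


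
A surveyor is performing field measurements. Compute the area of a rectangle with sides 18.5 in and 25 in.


Shape: rectangle
Length l = 18.5 in, Width w = 25 in
Formula: A = l * w
A = 18.5 * 25
A = 462.5
462.5 in^2


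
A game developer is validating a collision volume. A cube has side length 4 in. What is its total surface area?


Shape: cube
Side s = 4 in
A cube has 6 square faces.
Formula: SA = 6 * s^2
s^2 = 16
SA = 6 * 16
SA = 96
96 in^2


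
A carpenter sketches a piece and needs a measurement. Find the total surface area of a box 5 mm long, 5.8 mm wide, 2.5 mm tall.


Shape: rectangular prism
l = 5 mm, w = 5.8 mm, h = 2.5 mm
Formula: SA = 2(lw + lh + wh)
lw = 29, lh = 12.5, wh = 14.5
lw + lh + wh = 56
SA = 2 * 56
SA = 112
112 mm^2


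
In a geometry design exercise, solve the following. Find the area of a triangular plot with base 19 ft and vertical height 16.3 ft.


Shape: triangle
Base b = 19 ft, Height h = 16.3 ft
Formula: A = (1/2) * b * h
A = 0.5 * 19 * 16.3
A = 0.5 * 309.7
A = 154.85
154.85 ft^2


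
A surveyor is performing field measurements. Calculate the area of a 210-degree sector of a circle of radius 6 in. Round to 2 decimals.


Shape: circular sector
Radius r = 6 in, Angle = 210 degrees
Formula: A = (angle/360) * pi * r^2
r^2 = 36
Fraction of circle = 210/360
A = (210/360) * pi * 36
A = 21 * pi
A = 65.97
65.97 in^2


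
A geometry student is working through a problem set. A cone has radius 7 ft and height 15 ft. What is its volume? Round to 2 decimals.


Shape: cone
Radius r = 7 ft, Height h = 15 ft
Formula: V = (1/3) * pi * r^2 * h
r^2 = 49
pi * r^2 * h = pi * 49 * 15 = 735 * pi
V = 735 * pi / 3
V = 769.69
769.69 ft^3


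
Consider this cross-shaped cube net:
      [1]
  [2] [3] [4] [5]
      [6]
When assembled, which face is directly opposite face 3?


Net: cross layout. Take square 3 as the base (bottom).
Fold the four squares in the horizontal row up around 3: 2 -> left, 4 -> right, 5 wraps to the top.
Fold 1 and 6 up from 3: 1 -> back, 6 -> front.
Opposite pairs are therefore: (1, 6), (2, 4), (3, 5).
Face 3 is opposite face 5.
face 5


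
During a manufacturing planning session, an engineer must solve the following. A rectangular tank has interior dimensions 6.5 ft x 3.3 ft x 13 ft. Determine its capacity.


Shape: rectangular prism
l = 6.5 ft, w = 3.3 ft, h = 13 ft
Formula: V = l * w * h
V = 6.5 * 3.3 * 13
V = 21.45 * 13
V = 278.85
278.85 ft^3


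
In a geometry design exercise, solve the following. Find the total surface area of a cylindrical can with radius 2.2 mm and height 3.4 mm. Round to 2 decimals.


Shape: closed cylinder
Radius r = 2.2 mm, Height h = 3.4 mm
Formula: SA = 2*pi*r^2 + 2*pi*r*h = 2*pi*r*(r + h)
r + h = 5.6
2 * r * (r + h) = 2 * 2.2 * 5.6 = 24.64
SA = 24.64 * pi
SA = 77.41
77.41 mm^2


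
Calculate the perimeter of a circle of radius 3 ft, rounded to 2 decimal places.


Shape: circle
Radius r = 3 ft
Formula: C = 2 * pi * r
C = 2 * pi * 3
C = 6 * pi
C = 18.85
18.85 ft


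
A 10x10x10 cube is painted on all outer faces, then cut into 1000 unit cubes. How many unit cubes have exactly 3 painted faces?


Large cube: 10 x 10 x 10, cut into unit cubes.
Cubes with 3 painted faces are at the corners. A cube always has 8 corners.
Count = 8
8 unit cubes


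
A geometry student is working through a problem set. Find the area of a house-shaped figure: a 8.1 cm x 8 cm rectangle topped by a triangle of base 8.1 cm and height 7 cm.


Composite shape: rectangle + triangle
Rectangle area = 8.1 * 8 = 64.8
Triangle area = 0.5 * 8.1 * 7 = 28.35
Total = 64.8 + 28.35
Total = 93.15
93.15 cm^2


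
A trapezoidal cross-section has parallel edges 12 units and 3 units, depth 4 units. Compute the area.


Shape: trapezoid
Parallel sides a = 12 units, b = 3 units; Height h = 4 units
Formula: A = (a + b) * h / 2
a + b = 12 + 3 = 15
A = 15 * 4 / 2
A = 60 / 2
A = 30
30 units^2


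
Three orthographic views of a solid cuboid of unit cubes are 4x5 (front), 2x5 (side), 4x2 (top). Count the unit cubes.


Orthographic views of a solid rectangular block:
Front view 4 x 5 -> length = 4, height = 5
Side view 2 x 5 -> width = 2, height = 5 (consistent)
Top view 4 x 2 -> confirms length = 4, width = 2
The block is 4 x 2 x 5.
Total unit cubes = 4 * 2 * 5 = 40
40 unit cubes


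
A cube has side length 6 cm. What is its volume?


Shape: cube
Side s = 6 cm
Formula: V = s^3
V = 6 * 6 * 6
V = 36 * 6
V = 216
216 cm^3


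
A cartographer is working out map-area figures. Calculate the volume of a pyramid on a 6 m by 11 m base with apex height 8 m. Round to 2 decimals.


Shape: rectangular pyramid
Base: 6 m x 11 m, Height h = 8 m
Formula: V = (1/3) * base_area * h
base_area = 6 * 11 = 66
base_area * h = 66 * 8 = 528
V = 528 / 3
V = 176
176 m^3


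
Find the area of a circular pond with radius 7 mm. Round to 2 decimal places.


Shape: circle
Radius r = 7 mm
Formula: A = pi * r^2
r^2 = 7^2 = 49
A = pi * 49
A = 153.94
153.94 mm^2


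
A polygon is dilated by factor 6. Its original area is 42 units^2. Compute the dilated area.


Linear scale factor k = 6
Original area = 42 units^2
Rule: under a linear scaling by k, areas scale by k^2.
k^2 = 6^2 = 36
New area = 42 * 36
New area = 1512
1512 units^2


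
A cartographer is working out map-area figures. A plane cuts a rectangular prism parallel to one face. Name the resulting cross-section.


Solid: rectangular prism
Cutting plane: parallel to one face
Visualize the intersection of the plane with the solid's surface.
The boundary of the cut region is a rectangle.
rectangle


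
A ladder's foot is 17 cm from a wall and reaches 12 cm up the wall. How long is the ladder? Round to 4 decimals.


Shape: right triangle
Legs a = 17 cm, b = 12 cm
Formula: c = sqrt(a^2 + b^2)
a^2 = 289, b^2 = 144
a^2 + b^2 = 433
c = sqrt(433)
c = 20.8087
20.8087 cm


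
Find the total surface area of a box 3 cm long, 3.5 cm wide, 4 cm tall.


Shape: rectangular prism
l = 3 cm, w = 3.5 cm, h = 4 cm
Formula: SA = 2(lw + lh + wh)
lw = 10.5, lh = 12, wh = 14
lw + lh + wh = 36.5
SA = 2 * 36.5
SA = 73
73 cm^2


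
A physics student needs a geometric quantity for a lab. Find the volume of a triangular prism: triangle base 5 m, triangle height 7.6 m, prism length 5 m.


Shape: triangular prism
Triangle base = 5 m, triangle height = 7.6 m, prism length L = 5 m
Formula: V = (1/2 * b * h_tri) * L
Cross-section area = 0.5 * 5 * 7.6 = 19
V = 19 * 5
V = 95
95 m^3


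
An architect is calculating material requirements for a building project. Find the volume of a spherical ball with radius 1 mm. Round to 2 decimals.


Shape: sphere
Radius r = 1 mm
Formula: V = (4/3) * pi * r^3
r^3 = 1
(4/3) * 1 = 1.333333
V = 1.333333 * pi
V = 4.19
4.19 mm^3


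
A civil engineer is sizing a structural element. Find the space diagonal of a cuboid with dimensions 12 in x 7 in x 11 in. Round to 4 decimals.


Shape: rectangular box (space diagonal)
l = 12 in, w = 7 in, h = 11 in
Visualize: the diagonal of the base, then a right triangle with that diagonal and the height.
Formula: d = sqrt(l^2 + w^2 + h^2)
l^2 + w^2 + h^2 = 144 + 49 + 121 = 314
d = sqrt(314)
d = 17.72
17.72 in


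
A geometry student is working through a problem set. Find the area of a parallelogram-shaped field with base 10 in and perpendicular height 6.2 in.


Shape: parallelogram
Base b = 10 in, Height h = 6.2 in
Formula: A = b * h
A = 10 * 6.2
A = 62
62 in^2


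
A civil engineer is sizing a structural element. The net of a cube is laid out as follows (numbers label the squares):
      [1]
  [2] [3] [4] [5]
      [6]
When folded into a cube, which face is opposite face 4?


Net: cross layout. Take square 3 as the base (bottom).
Fold the four squares in the horizontal row up around 3: 2 -> left, 4 -> right, 5 wraps to the top.
Fold 1 and 6 up from 3: 1 -> back, 6 -> front.
Opposite pairs are therefore: (1, 6), (2, 4), (3, 5).
Face 4 is opposite face 2.
face 2


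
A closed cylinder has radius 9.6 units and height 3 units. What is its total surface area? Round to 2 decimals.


Shape: closed cylinder
Radius r = 9.6 units, Height h = 3 units
Formula: SA = 2*pi*r^2 + 2*pi*r*h = 2*pi*r*(r + h)
r + h = 12.6
2 * r * (r + h) = 2 * 9.6 * 12.6 = 241.92
SA = 241.92 * pi
SA = 760.01
760.01 units^2


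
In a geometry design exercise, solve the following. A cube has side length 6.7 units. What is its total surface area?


Shape: cube
Side s = 6.7 units
A cube has 6 square faces.
Formula: SA = 6 * s^2
s^2 = 44.89
SA = 6 * 44.89
SA = 269.34
269.34 units^2


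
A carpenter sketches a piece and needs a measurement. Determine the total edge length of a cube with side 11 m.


Shape: cube
Side s = 11 m
A cube has 12 edges, all equal.
Formula: total edge length = 12 * s
Total = 12 * 11
Total = 132
132 m


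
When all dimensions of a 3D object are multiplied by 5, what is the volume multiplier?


Linear scale factor k = 5
Rule: under a linear scaling by k, volumes scale by k^3.
k^3 = 5 * 5 * 5
k^3 = 25 * 5
k^3 = 125
Volume scales by a factor of 125.
125 (dimensionless)


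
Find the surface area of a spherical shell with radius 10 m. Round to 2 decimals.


Shape: sphere
Radius r = 10 m
Formula: SA = 4 * pi * r^2
r^2 = 100
SA = 4 * pi * 100
SA = 400 * pi
SA = 1256.64
1256.64 m^2


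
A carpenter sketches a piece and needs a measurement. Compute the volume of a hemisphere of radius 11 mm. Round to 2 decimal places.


Shape: hemisphere (half of a sphere)
Radius r = 11 mm
Formula: V = (1/2) * (4/3) * pi * r^3 = (2/3) * pi * r^3
r^3 = 1331
(2/3) * 1331 = 887.333333
V = 887.333333 * pi
V = 2787.64
2787.64 mm^3


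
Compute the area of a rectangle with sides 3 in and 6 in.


Shape: rectangle
Length l = 3 in, Width w = 6 in
Formula: A = l * w
A = 3 * 6
A = 18
18 in^2


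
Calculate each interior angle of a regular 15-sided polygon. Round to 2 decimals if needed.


Shape: regular pentadecagon (15 sides)
Formula: interior angle = (n - 2) * 180 / n
(n - 2) = 13
(n - 2) * 180 = 2340
angle = 2340 / 15
angle = 156
156 degrees


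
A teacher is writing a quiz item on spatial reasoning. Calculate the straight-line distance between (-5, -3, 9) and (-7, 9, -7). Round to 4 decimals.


3D distance between two points
P1 = (-5, -3, 9), P2 = (-7, 9, -7)
Formula: d = sqrt((x2-x1)^2 + (y2-y1)^2 + (z2-z1)^2)
dx = -7 - -5 = -2
dy = 9 - -3 = 12
dz = -7 - 9 = -16
dx^2 + dy^2 + dz^2 = 4 + 144 + 256 = 404
d = sqrt(404)
d = 20.0998
20.0998 units


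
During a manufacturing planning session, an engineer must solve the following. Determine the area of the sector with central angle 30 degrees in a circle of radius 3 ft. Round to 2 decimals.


Shape: circular sector
Radius r = 3 ft, Angle = 30 degrees
Formula: A = (angle/360) * pi * r^2
r^2 = 9
Fraction of circle = 30/360
A = (30/360) * pi * 9
A = 0.75 * pi
A = 2.36
2.36 ft^2


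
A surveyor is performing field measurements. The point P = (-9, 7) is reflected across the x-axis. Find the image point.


Transformation: reflection
Original point: (-9, 7)
Rule for reflection over the x-axis: (x, y) -> (x, -y)
Apply: (-9, 7) -> (-9, -7)
(-9, -7)


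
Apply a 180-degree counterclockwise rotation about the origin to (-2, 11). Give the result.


Transformation: rotation about the origin
Original point: (-2, 11)
Rule for 180 deg: (x, y) -> (-x, -y)
Apply: (-2, 11) -> (2, -11)
(2, -11)


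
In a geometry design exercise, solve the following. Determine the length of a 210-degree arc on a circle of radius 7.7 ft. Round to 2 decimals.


Shape: circular arc
Radius r = 7.7 ft, Angle = 210 degrees
Formula: L = (angle/360) * 2 * pi * r
2 * pi * r = 15.4 * pi
L = (210/360) * 15.4 * pi
L = 8.983333 * pi
L = 28.22
28.22 ft


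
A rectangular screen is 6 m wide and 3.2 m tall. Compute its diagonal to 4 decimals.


Shape: rectangle (diagonal via Pythagoras)
Sides: 6 m and 3.2 m
Formula: d = sqrt(l^2 + w^2)
l^2 = 36, w^2 = 10.24
l^2 + w^2 = 46.24
d = sqrt(46.24)
d = 6.8
6.8 m


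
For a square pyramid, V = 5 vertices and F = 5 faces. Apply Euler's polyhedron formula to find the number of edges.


Polyhedron: square pyramid
Euler's formula for convex polyhedra: V - E + F = 2
Given: V = 5 vertices and F = 5 faces
Solve for E:
E = V + F - 2 = 5 + 5 - 2 = 8
8 edges


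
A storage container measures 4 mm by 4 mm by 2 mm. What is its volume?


Shape: rectangular prism
l = 4 mm, w = 4 mm, h = 2 mm
Formula: V = l * w * h
V = 4 * 4 * 2
V = 16 * 2
V = 32
32 mm^3


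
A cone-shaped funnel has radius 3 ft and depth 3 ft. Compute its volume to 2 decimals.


Shape: cone
Radius r = 3 ft, Height h = 3 ft
Formula: V = (1/3) * pi * r^2 * h
r^2 = 9
pi * r^2 * h = pi * 9 * 3 = 27 * pi
V = 27 * pi / 3
V = 28.27
28.27 ft^3


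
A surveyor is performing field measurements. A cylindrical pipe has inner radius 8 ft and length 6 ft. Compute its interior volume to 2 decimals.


Shape: cylinder
Radius r = 8 ft, Height h = 6 ft
Formula: V = pi * r^2 * h
r^2 = 64
V = pi * 64 * 6
V = 384 * pi
V = 1206.37
1206.37 ft^3


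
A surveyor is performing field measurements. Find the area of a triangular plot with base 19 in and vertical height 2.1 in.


Shape: triangle
Base b = 19 in, Height h = 2.1 in
Formula: A = (1/2) * b * h
A = 0.5 * 19 * 2.1
A = 0.5 * 39.9
A = 19.95
19.95 in^2


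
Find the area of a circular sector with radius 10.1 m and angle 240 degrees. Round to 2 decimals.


Shape: circular sector
Radius r = 10.1 m, Angle = 240 degrees
Formula: A = (angle/360) * pi * r^2
r^2 = 102.01
Fraction of circle = 240/360
A = (240/360) * pi * 102.01
A = 68.006667 * pi
A = 213.65
213.65 m^2


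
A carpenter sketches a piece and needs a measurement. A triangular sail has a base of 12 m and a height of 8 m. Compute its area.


Shape: triangle
Base b = 12 m, Height h = 8 m
Formula: A = (1/2) * b * h
A = 0.5 * 12 * 8
A = 0.5 * 96
A = 48
48 m^2


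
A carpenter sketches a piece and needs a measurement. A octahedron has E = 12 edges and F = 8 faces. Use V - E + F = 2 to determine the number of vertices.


Polyhedron: octahedron
Euler's formula for convex polyhedra: V - E + F = 2
Given: E = 12 edges and F = 8 faces
Solve for V:
V = 2 + E - F = 2 + 12 - 8 = 6
6 vertices


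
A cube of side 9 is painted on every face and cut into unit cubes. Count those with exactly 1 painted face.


Large cube: 9 x 9 x 9, cut into unit cubes.
n = 9, so n - 2 = 7
Cubes with 1 painted face lie in the interior of each face.
A cube has 6 faces; each contributes (n - 2)^2 = 49 such cubes.
Count = 6 * 49 = 294
294 unit cubes


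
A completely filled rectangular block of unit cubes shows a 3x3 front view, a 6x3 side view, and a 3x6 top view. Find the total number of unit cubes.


Orthographic views of a solid rectangular block:
Front view 3 x 3 -> length = 3, height = 3
Side view 6 x 3 -> width = 6, height = 3 (consistent)
Top view 3 x 6 -> confirms length = 3, width = 6
The block is 3 x 6 x 3.
Total unit cubes = 3 * 6 * 3 = 54
54 unit cubes


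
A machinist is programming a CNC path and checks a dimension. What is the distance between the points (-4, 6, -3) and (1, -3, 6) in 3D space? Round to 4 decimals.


3D distance between two points
P1 = (-4, 6, -3), P2 = (1, -3, 6)
Formula: d = sqrt((x2-x1)^2 + (y2-y1)^2 + (z2-z1)^2)
dx = 1 - -4 = 5
dy = -3 - 6 = -9
dz = 6 - -3 = 9
dx^2 + dy^2 + dz^2 = 25 + 81 + 81 = 187
d = sqrt(187)
d = 13.6748
13.6748 units


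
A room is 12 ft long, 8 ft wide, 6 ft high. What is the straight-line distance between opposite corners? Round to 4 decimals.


Shape: rectangular box (space diagonal)
l = 12 ft, w = 8 ft, h = 6 ft
Visualize: the diagonal of the base, then a right triangle with that diagonal and the height.
Formula: d = sqrt(l^2 + w^2 + h^2)
l^2 + w^2 + h^2 = 144 + 64 + 36 = 244
d = sqrt(244)
d = 15.6205
15.6205 ft


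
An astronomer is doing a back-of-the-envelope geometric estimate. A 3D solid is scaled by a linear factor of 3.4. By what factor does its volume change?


Linear scale factor k = 3.4
Rule: under a linear scaling by k, volumes scale by k^3.
k^3 = 3.4 * 3.4 * 3.4
k^3 = 11.56 * 3.4
k^3 = 39.304
Volume scales by a factor of 39.304.
39.304 (dimensionless)


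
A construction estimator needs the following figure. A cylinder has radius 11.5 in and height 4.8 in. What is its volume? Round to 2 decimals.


Shape: cylinder
Radius r = 11.5 in, Height h = 4.8 in
Formula: V = pi * r^2 * h
r^2 = 132.25
V = pi * 132.25 * 4.8
V = 634.8 * pi
V = 1994.28
1994.28 in^3


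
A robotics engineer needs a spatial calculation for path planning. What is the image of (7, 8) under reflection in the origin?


Transformation: reflection
Original point: (7, 8)
Rule for reflection through the origin: (x, y) -> (-x, -y)
Apply: (7, 8) -> (-7, -8)
(-7, -8)


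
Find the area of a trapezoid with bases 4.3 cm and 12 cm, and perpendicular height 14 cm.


Shape: trapezoid
Parallel sides a = 4.3 cm, b = 12 cm; Height h = 14 cm
Formula: A = (a + b) * h / 2
a + b = 4.3 + 12 = 16.3
A = 16.3 * 14 / 2
A = 228.2 / 2
A = 114.1
114.1 cm^2


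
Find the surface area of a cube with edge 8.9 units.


Shape: cube
Side s = 8.9 units
A cube has 6 square faces.
Formula: SA = 6 * s^2
s^2 = 79.21
SA = 6 * 79.21
SA = 475.26
475.26 units^2


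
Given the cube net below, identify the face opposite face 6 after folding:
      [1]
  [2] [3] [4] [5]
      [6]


Net: cross layout. Take square 3 as the base (bottom).
Fold the four squares in the horizontal row up around 3: 2 -> left, 4 -> right, 5 wraps to the top.
Fold 1 and 6 up from 3: 1 -> back, 6 -> front.
Opposite pairs are therefore: (1, 6), (2, 4), (3, 5).
Face 6 is opposite face 1.
face 1


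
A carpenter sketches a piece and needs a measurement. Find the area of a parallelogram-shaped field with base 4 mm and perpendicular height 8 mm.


Shape: parallelogram
Base b = 4 mm, Height h = 8 mm
Formula: A = b * h
A = 4 * 8
A = 32
32 mm^2


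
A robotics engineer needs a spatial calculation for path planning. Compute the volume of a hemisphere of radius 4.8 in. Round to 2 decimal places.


Shape: hemisphere (half of a sphere)
Radius r = 4.8 in
Formula: V = (1/2) * (4/3) * pi * r^3 = (2/3) * pi * r^3
r^3 = 110.592
(2/3) * 110.592 = 73.728
V = 73.728 * pi
V = 231.62
231.62 in^3


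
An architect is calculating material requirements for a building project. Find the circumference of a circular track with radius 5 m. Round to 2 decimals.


Shape: circle
Radius r = 5 m
Formula: C = 2 * pi * r
C = 2 * pi * 5
C = 10 * pi
C = 31.42
31.42 m


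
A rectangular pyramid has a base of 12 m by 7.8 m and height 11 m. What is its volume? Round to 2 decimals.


Shape: rectangular pyramid
Base: 12 m x 7.8 m, Height h = 11 m
Formula: V = (1/3) * base_area * h
base_area = 12 * 7.8 = 93.6
base_area * h = 93.6 * 11 = 1029.6
V = 1029.6 / 3
V = 343.2
343.2 m^3


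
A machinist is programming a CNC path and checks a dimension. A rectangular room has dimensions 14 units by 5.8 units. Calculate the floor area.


Shape: rectangle
Length l = 14 units, Width w = 5.8 units
Formula: A = l * w
A = 14 * 5.8
A = 81.2
81.2 units^2


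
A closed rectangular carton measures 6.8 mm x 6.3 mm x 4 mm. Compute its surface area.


Shape: rectangular prism
l = 6.8 mm, w = 6.3 mm, h = 4 mm
Formula: SA = 2(lw + lh + wh)
lw = 42.84, lh = 27.2, wh = 25.2
lw + lh + wh = 95.24
SA = 2 * 95.24
SA = 190.48
190.48 mm^2


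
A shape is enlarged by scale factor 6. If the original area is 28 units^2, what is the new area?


Linear scale factor k = 6
Original area = 28 units^2
Rule: under a linear scaling by k, areas scale by k^2.
k^2 = 6^2 = 36
New area = 28 * 36
New area = 1008
1008 units^2


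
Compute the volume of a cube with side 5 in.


Shape: cube
Side s = 5 in
Formula: V = s^3
V = 5 * 5 * 5
V = 25 * 5
V = 125
125 in^3


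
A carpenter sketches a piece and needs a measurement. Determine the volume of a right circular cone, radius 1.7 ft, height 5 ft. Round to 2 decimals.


Shape: cone
Radius r = 1.7 ft, Height h = 5 ft
Formula: V = (1/3) * pi * r^2 * h
r^2 = 2.89
pi * r^2 * h = pi * 2.89 * 5 = 14.45 * pi
V = 14.45 * pi / 3
V = 15.13
15.13 ft^3


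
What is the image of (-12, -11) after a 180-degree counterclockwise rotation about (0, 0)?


Transformation: rotation about the origin
Original point: (-12, -11)
Rule for 180 deg: (x, y) -> (-x, -y)
Apply: (-12, -11) -> (12, 11)
(12, 11)


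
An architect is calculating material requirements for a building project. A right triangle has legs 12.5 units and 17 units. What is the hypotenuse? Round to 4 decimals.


Shape: right triangle
Legs a = 12.5 units, b = 17 units
Formula: c = sqrt(a^2 + b^2)
a^2 = 156.25, b^2 = 289
a^2 + b^2 = 445.25
c = sqrt(445.25)
c = 21.1009
21.1009 units


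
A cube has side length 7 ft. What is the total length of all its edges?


Shape: cube
Side s = 7 ft
A cube has 12 edges, all equal.
Formula: total edge length = 12 * s
Total = 12 * 7
Total = 84
84 ft


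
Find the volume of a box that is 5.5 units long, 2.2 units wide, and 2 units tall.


Shape: rectangular prism
l = 5.5 units, w = 2.2 units, h = 2 units
Formula: V = l * w * h
V = 5.5 * 2.2 * 2
V = 12.1 * 2
V = 24.2
24.2 units^3


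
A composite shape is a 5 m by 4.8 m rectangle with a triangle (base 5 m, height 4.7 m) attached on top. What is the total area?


Composite shape: rectangle + triangle
Rectangle area = 5 * 4.8 = 24
Triangle area = 0.5 * 5 * 4.7 = 11.75
Total = 24 + 11.75
Total = 35.75
35.75 m^2


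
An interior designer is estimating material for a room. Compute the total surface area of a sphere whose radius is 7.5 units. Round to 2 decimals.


Shape: sphere
Radius r = 7.5 units
Formula: SA = 4 * pi * r^2
r^2 = 56.25
SA = 4 * pi * 56.25
SA = 225 * pi
SA = 706.86
706.86 units^2


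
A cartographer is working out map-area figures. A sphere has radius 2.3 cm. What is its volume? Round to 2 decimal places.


Shape: sphere
Radius r = 2.3 cm
Formula: V = (4/3) * pi * r^3
r^3 = 12.167
(4/3) * 12.167 = 16.222667
V = 16.222667 * pi
V = 50.97
50.97 cm^3


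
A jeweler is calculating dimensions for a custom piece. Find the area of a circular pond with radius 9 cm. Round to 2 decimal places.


Shape: circle
Radius r = 9 cm
Formula: A = pi * r^2
r^2 = 9^2 = 81
A = pi * 81
A = 254.47
254.47 cm^2
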